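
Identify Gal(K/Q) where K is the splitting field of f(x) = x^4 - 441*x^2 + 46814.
Gal(K/Q) = V_4 (Klein four-group, Z/2Z × Z/2Z)

f factors as (x^2 - 263)(x^2 - 178), so the splitting field is K = Q(sqrt(263), sqrt(178)). The elements 263, 178, 46814 are all non-squares in Q, so sqrt(263) and sqrt(178) generate independent quadratic extensions. Thus [K:Q] = 4 and Gal(K/Q) is generated by the two order-2 automorphisms sqrt(263) ↦ -sqrt(263) and sqrt(178) ↦ -sqrt(178), giving V_4.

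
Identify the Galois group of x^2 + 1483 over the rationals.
Gal(K/Q) = Z/2Z (cyclic of order 2)

x^2 + 1483 is irreducible over Q since -1483 is not a rational square. The splitting field Q(sqrt(-1483)) has degree 2 over Q, and its unique nontrivial automorphism is sqrt(-1483) ↦ -sqrt(-1483). Hence Gal(Q(sqrt(-1483))/Q) = Z/2Z.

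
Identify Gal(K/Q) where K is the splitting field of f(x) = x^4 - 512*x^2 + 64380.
Gal(K/Q) = V_4 (Klein four-group, Z/2Z × Z/2Z)

f factors as (x^2 - 290)(x^2 - 222), so the splitting field is K = Q(sqrt(290), sqrt(222)). The elements 290, 222, 64380 are all non-squares in Q, so sqrt(290) and sqrt(222) generate independent quadratic extensions. Thus [K:Q] = 4 and Gal(K/Q) is generated by the two order-2 automorphisms sqrt(290) ↦ -sqrt(290) and sqrt(222) ↦ -sqrt(222), giving V_4.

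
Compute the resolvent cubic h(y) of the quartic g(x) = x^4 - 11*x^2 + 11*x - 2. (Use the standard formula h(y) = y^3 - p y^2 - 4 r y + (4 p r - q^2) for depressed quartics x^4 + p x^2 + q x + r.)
h(y) = y^3 + 11*y^2 + 8*y - 33

Identify coefficients: p = -11, q = 11, r = -2.
Plug into h(y) = y^3 - p y^2 - 4 r y + (4 p r - q^2):
  h(y) = y^3 - (-11) y^2 - 4*(-2) y + (4*(-11)*(-2) - (11)^2)
       = y^3 + (11) y^2 + (8) y + (-33).
Simplifying: h(y) = y^3 + 11*y^2 + 8*y - 33.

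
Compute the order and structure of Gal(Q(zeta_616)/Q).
|Gal(Q(zeta_616)/Q)| = phi(616) = 240; group ≅ (Z/616Z)^* ≅ Z/2Z × Z/2Z × Z/6Z × Z/10Z

The n-th cyclotomic polynomial Φ_616(x) is the minimal polynomial of zeta_616 over Q and has degree phi(616) = 240. So Q(zeta_616) is a degree-240 Galois extension with Galois group (Z/616Z)^*. By CRT, (Z/616Z)^* ≅ (Z/8Z)^* × (Z/7Z)^* × (Z/11Z)^*. Each prime-power unit group is (Z/8Z)^* ≅ Z/2Z × Z/2Z; (Z/7Z)^* ≅ Z/6Z; (Z/11Z)^* ≅ Z/10Z. Hence Gal(Q(zeta_616)/Q) ≅ Z/2Z × Z/2Z × Z/6Z × Z/10Z.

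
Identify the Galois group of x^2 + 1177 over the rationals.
Gal(K/Q) = Z/2Z (cyclic of order 2)

x^2 + 1177 is irreducible over Q since -1177 is not a rational square. The splitting field Q(sqrt(-1177)) has degree 2 over Q, and its unique nontrivial automorphism is sqrt(-1177) ↦ -sqrt(-1177). Hence Gal(Q(sqrt(-1177))/Q) = Z/2Z.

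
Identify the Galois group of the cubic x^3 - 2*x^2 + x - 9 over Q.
Gal(K/Q) = S_3 (symmetric group of order 6)

Compute the discriminant of x^3 + (-2)*x^2 + (1)*x + (-9): Δ = -2151. Since Δ is not a rational square, the Galois group is not contained in A_3; it must be the full S_3 (irreducibility of the cubic rules out anything smaller).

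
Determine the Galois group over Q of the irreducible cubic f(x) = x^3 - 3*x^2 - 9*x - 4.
Gal(K/Q) = S_3 (symmetric group of order 6)

Compute the discriminant of x^3 + (-3)*x^2 + (-9)*x + (-4): Δ = 837. Since Δ is not a rational square, the Galois group is not contained in A_3; it must be the full S_3 (irreducibility of the cubic rules out anything smaller).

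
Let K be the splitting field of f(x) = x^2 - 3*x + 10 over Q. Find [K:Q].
[K:Q] = 2

The discriminant of x^2 + (-3)*x + (10) is b^2 - 4c = 9 - (40) = -31. Since -31 is not a perfect square in Q, the polynomial is irreducible over Q. Its two roots generate a degree-2 extension, so [K:Q] = 2.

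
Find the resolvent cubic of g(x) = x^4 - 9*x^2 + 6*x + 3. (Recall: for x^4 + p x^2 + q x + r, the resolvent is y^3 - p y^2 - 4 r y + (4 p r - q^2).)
h(y) = y^3 + 9*y^2 - 12*y - 144

Identify coefficients: p = -9, q = 6, r = 3.
Plug into h(y) = y^3 - p y^2 - 4 r y + (4 p r - q^2):
  h(y) = y^3 - (-9) y^2 - 4*(3) y + (4*(-9)*(3) - (6)^2)
       = y^3 + (9) y^2 + (-12) y + (-144).
Simplifying: h(y) = y^3 + 9*y^2 - 12*y - 144.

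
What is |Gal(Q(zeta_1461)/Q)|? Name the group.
|Gal(Q(zeta_1461)/Q)| = phi(1461) = 972; group ≅ (Z/1461Z)^* ≅ Z/2Z × Z/486Z

The n-th cyclotomic polynomial Φ_1461(x) is the minimal polynomial of zeta_1461 over Q and has degree phi(1461) = 972. So Q(zeta_1461) is a degree-972 Galois extension with Galois group (Z/1461Z)^*. By CRT, (Z/1461Z)^* ≅ (Z/3Z)^* × (Z/487Z)^*. Each prime-power unit group is (Z/3Z)^* ≅ Z/2Z; (Z/487Z)^* ≅ Z/486Z. Hence Gal(Q(zeta_1461)/Q) ≅ Z/2Z × Z/486Z.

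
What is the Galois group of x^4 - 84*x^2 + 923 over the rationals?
Gal(K/Q) = V_4 (Klein four-group, Z/2Z × Z/2Z)

f factors as (x^2 - 71)(x^2 - 13), so the splitting field is K = Q(sqrt(71), sqrt(13)). The elements 71, 13, 923 are all non-squares in Q, so sqrt(71) and sqrt(13) generate independent quadratic extensions. Thus [K:Q] = 4 and Gal(K/Q) is generated by the two order-2 automorphisms sqrt(71) ↦ -sqrt(71) and sqrt(13) ↦ -sqrt(13), giving V_4.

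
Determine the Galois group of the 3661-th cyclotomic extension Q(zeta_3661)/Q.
|Gal(Q(zeta_3661)/Q)| = phi(3661) = 3132; group ≅ (Z/3661Z)^* ≅ Z/6Z × Z/522Z

The n-th cyclotomic polynomial Φ_3661(x) is the minimal polynomial of zeta_3661 over Q and has degree phi(3661) = 3132. So Q(zeta_3661) is a degree-3132 Galois extension with Galois group (Z/3661Z)^*. By CRT, (Z/3661Z)^* ≅ (Z/7Z)^* × (Z/523Z)^*. Each prime-power unit group is (Z/7Z)^* ≅ Z/6Z; (Z/523Z)^* ≅ Z/522Z. Hence Gal(Q(zeta_3661)/Q) ≅ Z/6Z × Z/522Z.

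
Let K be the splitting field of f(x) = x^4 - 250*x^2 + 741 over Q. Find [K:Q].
[K:Q] = 4

f factors as (x^2 - 247)(x^2 - 3); the splitting field is K = Q(sqrt(247), sqrt(3)). Since 247, 3, and 741 are all non-squares in Q, the three subfields Q(sqrt(247)), Q(sqrt(3)), Q(sqrt(741)) are distinct degree-2 extensions, so [K:Q] = 4 (Klein four Galois group).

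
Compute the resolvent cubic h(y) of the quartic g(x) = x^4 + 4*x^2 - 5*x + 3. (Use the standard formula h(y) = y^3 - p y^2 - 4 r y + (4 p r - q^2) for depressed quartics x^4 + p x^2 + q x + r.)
h(y) = y^3 - 4*y^2 - 12*y + 23

Identify coefficients: p = 4, q = -5, r = 3.
Plug into h(y) = y^3 - p y^2 - 4 r y + (4 p r - q^2):
  h(y) = y^3 - (4) y^2 - 4*(3) y + (4*(4)*(3) - (-5)^2)
       = y^3 + (-4) y^2 + (-12) y + (23).
Simplifying: h(y) = y^3 - 4*y^2 - 12*y + 23.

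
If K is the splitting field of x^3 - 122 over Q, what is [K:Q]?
[K:Q] = 6

x^3 - 122 has one real root r = 122^(1/3) and two complex roots r*zeta_3, r*zeta_3^2 where zeta_3 = e^(2*pi*i/3). The splitting field is Q(r, zeta_3). [Q(r):Q] = 3 and [Q(zeta_3):Q] = 2 with gcd = 1, so [Q(r, zeta_3):Q] = 3 * 2 = 6.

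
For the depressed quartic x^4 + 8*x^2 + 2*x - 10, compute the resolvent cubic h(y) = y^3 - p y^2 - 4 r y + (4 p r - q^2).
h(y) = y^3 - 8*y^2 + 40*y - 324

Identify coefficients: p = 8, q = 2, r = -10.
Plug into h(y) = y^3 - p y^2 - 4 r y + (4 p r - q^2):
  h(y) = y^3 - (8) y^2 - 4*(-10) y + (4*(8)*(-10) - (2)^2)
       = y^3 + (-8) y^2 + (40) y + (-324).
Simplifying: h(y) = y^3 - 8*y^2 + 40*y - 324.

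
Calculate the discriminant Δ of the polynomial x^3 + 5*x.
Δ = -500

For a depressed cubic x^3 + p x + q the discriminant is Δ = -4 p^3 - 27 q^2 = -4*(5)^3 - 27*(0)^2 = -500 - 0 = -500.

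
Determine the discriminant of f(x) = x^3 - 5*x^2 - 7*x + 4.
Δ = 6685

For x^3 + a x^2 + b x + c the discriminant is Δ = 18 a b c - 4 a^3 c + a^2 b^2 - 4 b^3 - 27 c^2.
Plug a = -5, b = -7, c = 4:
  18*(-5)*(-7)*(4) - 4*(-5)^3*(4) + (-5)^2*(-7)^2 - 4*(-7)^3 - 27*(4)^2
  = 2520 + (2000) + 1225 + (1372) + (-432)
  = 6685.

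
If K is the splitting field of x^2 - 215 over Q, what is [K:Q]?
[K:Q] = 2

The polynomial x^2 - 215 is irreducible over Q since 215 is not a perfect square. Its splitting field is Q(sqrt(215)), which has degree 2 over Q.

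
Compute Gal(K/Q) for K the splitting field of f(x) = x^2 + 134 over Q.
Gal(K/Q) = Z/2Z (cyclic of order 2)

x^2 + 134 is irreducible over Q since -134 is not a rational square. The splitting field Q(sqrt(-134)) has degree 2 over Q, and its unique nontrivial automorphism is sqrt(-134) ↦ -sqrt(-134). Hence Gal(Q(sqrt(-134))/Q) = Z/2Z.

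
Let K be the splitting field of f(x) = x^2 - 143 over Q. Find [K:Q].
[K:Q] = 2

The polynomial x^2 - 143 is irreducible over Q since 143 is not a perfect square. Its splitting field is Q(sqrt(143)), which has degree 2 over Q.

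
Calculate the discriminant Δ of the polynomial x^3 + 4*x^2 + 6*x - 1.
Δ = -491

For x^3 + a x^2 + b x + c the discriminant is Δ = 18 a b c - 4 a^3 c + a^2 b^2 - 4 b^3 - 27 c^2.
Plug a = 4, b = 6, c = -1:
  18*(4)*(6)*(-1) - 4*(4)^3*(-1) + (4)^2*(6)^2 - 4*(6)^3 - 27*(-1)^2
  = -432 + (256) + 576 + (-864) + (-27)
  = -491.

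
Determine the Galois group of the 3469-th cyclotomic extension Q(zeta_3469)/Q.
|Gal(Q(zeta_3469)/Q)| = phi(3469) = 3468; group ≅ (Z/3469Z)^* ≅ Z/3468Z

The n-th cyclotomic polynomial Φ_3469(x) is the minimal polynomial of zeta_3469 over Q and has degree phi(3469) = 3468. So Q(zeta_3469) is a degree-3468 Galois extension with Galois group (Z/3469Z)^*. (Z/3469Z)^* is cyclic since 3469 is an odd prime power (or 4). Hence Gal(Q(zeta_3469)/Q) ≅ Z/3468Z.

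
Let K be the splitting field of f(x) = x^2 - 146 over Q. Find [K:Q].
[K:Q] = 2

The polynomial x^2 - 146 is irreducible over Q since 146 is not a perfect square. Its splitting field is Q(sqrt(146)), which has degree 2 over Q.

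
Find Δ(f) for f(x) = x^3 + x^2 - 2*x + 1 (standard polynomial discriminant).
Δ = -31

For x^3 + a x^2 + b x + c the discriminant is Δ = 18 a b c - 4 a^3 c + a^2 b^2 - 4 b^3 - 27 c^2.
Plug a = 1, b = -2, c = 1:
  18*(1)*(-2)*(1) - 4*(1)^3*(1) + (1)^2*(-2)^2 - 4*(-2)^3 - 27*(1)^2
  = -36 + (-4) + 4 + (32) + (-27)
  = -31.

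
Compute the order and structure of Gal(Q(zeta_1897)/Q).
|Gal(Q(zeta_1897)/Q)| = phi(1897) = 1620; group ≅ (Z/1897Z)^* ≅ Z/6Z × Z/270Z

The n-th cyclotomic polynomial Φ_1897(x) is the minimal polynomial of zeta_1897 over Q and has degree phi(1897) = 1620. So Q(zeta_1897) is a degree-1620 Galois extension with Galois group (Z/1897Z)^*. By CRT, (Z/1897Z)^* ≅ (Z/7Z)^* × (Z/271Z)^*. Each prime-power unit group is (Z/7Z)^* ≅ Z/6Z; (Z/271Z)^* ≅ Z/270Z. Hence Gal(Q(zeta_1897)/Q) ≅ Z/6Z × Z/270Z.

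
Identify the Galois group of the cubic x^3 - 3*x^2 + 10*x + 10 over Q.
Gal(K/Q) = S_3 (symmetric group of order 6)

Compute the discriminant of x^3 + (-3)*x^2 + (10)*x + (10): Δ = -10120. Since Δ is not a rational square, the Galois group is not contained in A_3; it must be the full S_3 (irreducibility of the cubic rules out anything smaller).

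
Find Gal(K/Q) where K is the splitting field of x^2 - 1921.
Gal(K/Q) = Z/2Z (cyclic of order 2)

x^2 - 1921 is irreducible over Q since 1921 is not a rational square. The splitting field Q(sqrt(1921)) has degree 2 over Q, and its unique nontrivial automorphism is sqrt(1921) ↦ -sqrt(1921). Hence Gal(Q(sqrt(1921))/Q) = Z/2Z.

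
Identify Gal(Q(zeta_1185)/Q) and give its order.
|Gal(Q(zeta_1185)/Q)| = phi(1185) = 624; group ≅ (Z/1185Z)^* ≅ Z/2Z × Z/4Z × Z/78Z

The n-th cyclotomic polynomial Φ_1185(x) is the minimal polynomial of zeta_1185 over Q and has degree phi(1185) = 624. So Q(zeta_1185) is a degree-624 Galois extension with Galois group (Z/1185Z)^*. By CRT, (Z/1185Z)^* ≅ (Z/3Z)^* × (Z/5Z)^* × (Z/79Z)^*. Each prime-power unit group is (Z/3Z)^* ≅ Z/2Z; (Z/5Z)^* ≅ Z/4Z; (Z/79Z)^* ≅ Z/78Z. Hence Gal(Q(zeta_1185)/Q) ≅ Z/2Z × Z/4Z × Z/78Z.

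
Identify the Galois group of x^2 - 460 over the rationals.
Gal(K/Q) = Z/2Z (cyclic of order 2)

x^2 - 460 is irreducible over Q since 460 is not a rational square. The splitting field Q(sqrt(460)) has degree 2 over Q, and its unique nontrivial automorphism is sqrt(460) ↦ -sqrt(460). Hence Gal(Q(sqrt(460))/Q) = Z/2Z.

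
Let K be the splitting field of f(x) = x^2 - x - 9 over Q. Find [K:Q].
[K:Q] = 2

The discriminant of x^2 + (-1)*x + (-9) is b^2 - 4c = 1 - (-36) = 37. Since 37 is not a perfect square in Q, the polynomial is irreducible over Q. Its two roots generate a degree-2 extension, so [K:Q] = 2.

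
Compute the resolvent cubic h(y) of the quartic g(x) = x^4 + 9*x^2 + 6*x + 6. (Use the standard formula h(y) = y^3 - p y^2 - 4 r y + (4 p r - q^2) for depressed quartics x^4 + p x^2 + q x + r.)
h(y) = y^3 - 9*y^2 - 24*y + 180

Identify coefficients: p = 9, q = 6, r = 6.
Plug into h(y) = y^3 - p y^2 - 4 r y + (4 p r - q^2):
  h(y) = y^3 - (9) y^2 - 4*(6) y + (4*(9)*(6) - (6)^2)
       = y^3 + (-9) y^2 + (-24) y + (180).
Simplifying: h(y) = y^3 - 9*y^2 - 24*y + 180.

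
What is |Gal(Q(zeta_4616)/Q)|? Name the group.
|Gal(Q(zeta_4616)/Q)| = phi(4616) = 2304; group ≅ (Z/4616Z)^* ≅ Z/2Z × Z/2Z × Z/576Z

The n-th cyclotomic polynomial Φ_4616(x) is the minimal polynomial of zeta_4616 over Q and has degree phi(4616) = 2304. So Q(zeta_4616) is a degree-2304 Galois extension with Galois group (Z/4616Z)^*. By CRT, (Z/4616Z)^* ≅ (Z/8Z)^* × (Z/577Z)^*. Each prime-power unit group is (Z/8Z)^* ≅ Z/2Z × Z/2Z; (Z/577Z)^* ≅ Z/576Z. Hence Gal(Q(zeta_4616)/Q) ≅ Z/2Z × Z/2Z × Z/576Z.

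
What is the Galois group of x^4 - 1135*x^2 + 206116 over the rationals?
Gal(K/Q) = Z/2Z (cyclic of order 2)

f factors as (x^2 - 227)(x^2 - 908), so the splitting field is K = Q(sqrt(227), sqrt(908)). The squarefree part of 227 is 227 and the squarefree part of 908 is also 227, so sqrt(227) and sqrt(908) are both rational multiples of sqrt(227). Hence Q(sqrt(227)) = Q(sqrt(908)) = Q(sqrt(227)), and the splitting field collapses to a single degree-2 extension with Galois group Z/2Z.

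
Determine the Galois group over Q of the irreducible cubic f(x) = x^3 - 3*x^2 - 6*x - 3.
Gal(K/Q) = S_3 (symmetric group of order 6)

Compute the discriminant of x^3 + (-3)*x^2 + (-6)*x + (-3): Δ = -351. Since Δ is not a rational square, the Galois group is not contained in A_3; it must be the full S_3 (irreducibility of the cubic rules out anything smaller).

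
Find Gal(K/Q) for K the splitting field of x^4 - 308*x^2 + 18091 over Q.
Gal(K/Q) = V_4 (Klein four-group, Z/2Z × Z/2Z)

f factors as (x^2 - 79)(x^2 - 229), so the splitting field is K = Q(sqrt(79), sqrt(229)). The elements 79, 229, 18091 are all non-squares in Q, so sqrt(79) and sqrt(229) generate independent quadratic extensions. Thus [K:Q] = 4 and Gal(K/Q) is generated by the two order-2 automorphisms sqrt(79) ↦ -sqrt(79) and sqrt(229) ↦ -sqrt(229), giving V_4.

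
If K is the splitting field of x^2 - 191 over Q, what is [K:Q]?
[K:Q] = 2

The polynomial x^2 - 191 is irreducible over Q since 191 is not a perfect square. Its splitting field is Q(sqrt(191)), which has degree 2 over Q.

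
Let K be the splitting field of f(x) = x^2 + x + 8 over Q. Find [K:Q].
[K:Q] = 2

The discriminant of x^2 + (1)*x + (8) is b^2 - 4c = 1 - (32) = -31. Since -31 is not a perfect square in Q, the polynomial is irreducible over Q. Its two roots generate a degree-2 extension, so [K:Q] = 2.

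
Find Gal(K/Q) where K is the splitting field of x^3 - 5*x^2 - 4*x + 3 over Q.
Gal(K/Q) = S_3 (symmetric group of order 6)

Compute the discriminant of x^3 + (-5)*x^2 + (-4)*x + (3): Δ = 2993. Since Δ is not a rational square, the Galois group is not contained in A_3; it must be the full S_3 (irreducibility of the cubic rules out anything smaller).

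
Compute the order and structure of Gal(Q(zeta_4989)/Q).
|Gal(Q(zeta_4989)/Q)| = phi(4989) = 3324; group ≅ (Z/4989Z)^* ≅ Z/2Z × Z/1662Z

The n-th cyclotomic polynomial Φ_4989(x) is the minimal polynomial of zeta_4989 over Q and has degree phi(4989) = 3324. So Q(zeta_4989) is a degree-3324 Galois extension with Galois group (Z/4989Z)^*. By CRT, (Z/4989Z)^* ≅ (Z/3Z)^* × (Z/1663Z)^*. Each prime-power unit group is (Z/3Z)^* ≅ Z/2Z; (Z/1663Z)^* ≅ Z/1662Z. Hence Gal(Q(zeta_4989)/Q) ≅ Z/2Z × Z/1662Z.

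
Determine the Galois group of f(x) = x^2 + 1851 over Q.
Gal(K/Q) = Z/2Z (cyclic of order 2)

x^2 + 1851 is irreducible over Q since -1851 is not a rational square. The splitting field Q(sqrt(-1851)) has degree 2 over Q, and its unique nontrivial automorphism is sqrt(-1851) ↦ -sqrt(-1851). Hence Gal(Q(sqrt(-1851))/Q) = Z/2Z.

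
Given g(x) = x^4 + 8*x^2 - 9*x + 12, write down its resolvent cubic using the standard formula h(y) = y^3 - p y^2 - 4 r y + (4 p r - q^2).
h(y) = y^3 - 8*y^2 - 48*y + 303

Identify coefficients: p = 8, q = -9, r = 12.
Plug into h(y) = y^3 - p y^2 - 4 r y + (4 p r - q^2):
  h(y) = y^3 - (8) y^2 - 4*(12) y + (4*(8)*(12) - (-9)^2)
       = y^3 + (-8) y^2 + (-48) y + (303).
Simplifying: h(y) = y^3 - 8*y^2 - 48*y + 303.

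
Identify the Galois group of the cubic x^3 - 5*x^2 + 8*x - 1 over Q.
Gal(K/Q) = S_3 (symmetric group of order 6)

Compute the discriminant of x^3 + (-5)*x^2 + (8)*x + (-1): Δ = -255. Since Δ is not a rational square, the Galois group is not contained in A_3; it must be the full S_3 (irreducibility of the cubic rules out anything smaller).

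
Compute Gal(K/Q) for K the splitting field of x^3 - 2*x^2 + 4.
Gal(K/Q) = S_3 (symmetric group of order 6)

Compute the discriminant of x^3 + (-2)*x^2 + (0)*x + (4): Δ = -304. Since Δ is not a rational square, the Galois group is not contained in A_3; it must be the full S_3 (irreducibility of the cubic rules out anything smaller).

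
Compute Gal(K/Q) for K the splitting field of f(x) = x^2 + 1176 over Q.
Gal(K/Q) = Z/2Z (cyclic of order 2)

x^2 + 1176 is irreducible over Q since -1176 is not a rational square. The splitting field Q(sqrt(-1176)) has degree 2 over Q, and its unique nontrivial automorphism is sqrt(-1176) ↦ -sqrt(-1176). Hence Gal(Q(sqrt(-1176))/Q) = Z/2Z.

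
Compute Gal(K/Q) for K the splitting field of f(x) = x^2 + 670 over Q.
Gal(K/Q) = Z/2Z (cyclic of order 2)

x^2 + 670 is irreducible over Q since -670 is not a rational square. The splitting field Q(sqrt(-670)) has degree 2 over Q, and its unique nontrivial automorphism is sqrt(-670) ↦ -sqrt(-670). Hence Gal(Q(sqrt(-670))/Q) = Z/2Z.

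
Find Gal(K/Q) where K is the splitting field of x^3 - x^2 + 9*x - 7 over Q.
Gal(K/Q) = S_3 (symmetric group of order 6)

Compute the discriminant of x^3 + (-1)*x^2 + (9)*x + (-7): Δ = -3052. Since Δ is not a rational square, the Galois group is not contained in A_3; it must be the full S_3 (irreducibility of the cubic rules out anything smaller).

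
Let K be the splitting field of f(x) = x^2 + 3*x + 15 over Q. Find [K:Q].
[K:Q] = 2

The discriminant of x^2 + (3)*x + (15) is b^2 - 4c = 9 - (60) = -51. Since -51 is not a perfect square in Q, the polynomial is irreducible over Q. Its two roots generate a degree-2 extension, so [K:Q] = 2.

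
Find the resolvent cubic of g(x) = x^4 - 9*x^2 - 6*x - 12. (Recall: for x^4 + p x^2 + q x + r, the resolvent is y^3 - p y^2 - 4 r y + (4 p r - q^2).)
h(y) = y^3 + 9*y^2 + 48*y + 396

Identify coefficients: p = -9, q = -6, r = -12.
Plug into h(y) = y^3 - p y^2 - 4 r y + (4 p r - q^2):
  h(y) = y^3 - (-9) y^2 - 4*(-12) y + (4*(-9)*(-12) - (-6)^2)
       = y^3 + (9) y^2 + (48) y + (396).
Simplifying: h(y) = y^3 + 9*y^2 + 48*y + 396.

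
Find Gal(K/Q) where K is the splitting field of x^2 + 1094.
Gal(K/Q) = Z/2Z (cyclic of order 2)

x^2 + 1094 is irreducible over Q since -1094 is not a rational square. The splitting field Q(sqrt(-1094)) has degree 2 over Q, and its unique nontrivial automorphism is sqrt(-1094) ↦ -sqrt(-1094). Hence Gal(Q(sqrt(-1094))/Q) = Z/2Z.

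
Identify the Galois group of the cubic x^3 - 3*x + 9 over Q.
Gal(K/Q) = S_3 (symmetric group of order 6)

Compute the discriminant of x^3 + (0)*x^2 + (-3)*x + (9): Δ = -2079. Since Δ is not a rational square, the Galois group is not contained in A_3; it must be the full S_3 (irreducibility of the cubic rules out anything smaller).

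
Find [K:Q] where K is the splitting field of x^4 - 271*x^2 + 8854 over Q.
[K:Q] = 4

f factors as (x^2 - 38)(x^2 - 233); the splitting field is K = Q(sqrt(38), sqrt(233)). Since 38, 233, and 8854 are all non-squares in Q, the three subfields Q(sqrt(38)), Q(sqrt(233)), Q(sqrt(8854)) are distinct degree-2 extensions, so [K:Q] = 4 (Klein four Galois group).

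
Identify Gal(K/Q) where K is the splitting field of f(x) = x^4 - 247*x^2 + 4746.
Gal(K/Q) = V_4 (Klein four-group, Z/2Z × Z/2Z)

f factors as (x^2 - 21)(x^2 - 226), so the splitting field is K = Q(sqrt(21), sqrt(226)). The elements 21, 226, 4746 are all non-squares in Q, so sqrt(21) and sqrt(226) generate independent quadratic extensions. Thus [K:Q] = 4 and Gal(K/Q) is generated by the two order-2 automorphisms sqrt(21) ↦ -sqrt(21) and sqrt(226) ↦ -sqrt(226), giving V_4.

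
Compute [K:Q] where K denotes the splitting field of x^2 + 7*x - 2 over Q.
[K:Q] = 2

The discriminant of x^2 + (7)*x + (-2) is b^2 - 4c = 49 - (-8) = 57. Since 57 is not a perfect square in Q, the polynomial is irreducible over Q. Its two roots generate a degree-2 extension, so [K:Q] = 2.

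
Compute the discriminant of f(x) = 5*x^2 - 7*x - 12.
Δ = 289

For a quadratic a x^2 + b x + c the discriminant is Δ = b^2 - 4ac = (-7)^2 - 4*(5)*(-12) = 49 - (-240) = 289.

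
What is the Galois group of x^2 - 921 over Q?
Gal(K/Q) = Z/2Z (cyclic of order 2)

x^2 - 921 is irreducible over Q since 921 is not a rational square. The splitting field Q(sqrt(921)) has degree 2 over Q, and its unique nontrivial automorphism is sqrt(921) ↦ -sqrt(921). Hence Gal(Q(sqrt(921))/Q) = Z/2Z.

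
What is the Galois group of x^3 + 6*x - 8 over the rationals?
Gal(K/Q) = S_3 (symmetric group of order 6)

Compute the discriminant of x^3 + (0)*x^2 + (6)*x + (-8): Δ = -2592. Since Δ is not a rational square, the Galois group is not contained in A_3; it must be the full S_3 (irreducibility of the cubic rules out anything smaller).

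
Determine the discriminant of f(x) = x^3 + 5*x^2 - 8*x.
Δ = 3648

For x^3 + a x^2 + b x + c the discriminant is Δ = 18 a b c - 4 a^3 c + a^2 b^2 - 4 b^3 - 27 c^2.
Plug a = 5, b = -8, c = 0:
  18*(5)*(-8)*(0) - 4*(5)^3*(0) + (5)^2*(-8)^2 - 4*(-8)^3 - 27*(0)^2
  = 0 + (0) + 1600 + (2048) + (0)
  = 3648.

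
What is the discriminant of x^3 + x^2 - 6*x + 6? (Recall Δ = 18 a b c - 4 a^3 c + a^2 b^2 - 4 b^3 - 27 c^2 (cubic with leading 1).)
Δ = -744

For x^3 + a x^2 + b x + c the discriminant is Δ = 18 a b c - 4 a^3 c + a^2 b^2 - 4 b^3 - 27 c^2.
Plug a = 1, b = -6, c = 6:
  18*(1)*(-6)*(6) - 4*(1)^3*(6) + (1)^2*(-6)^2 - 4*(-6)^3 - 27*(6)^2
  = -648 + (-24) + 36 + (864) + (-972)
  = -744.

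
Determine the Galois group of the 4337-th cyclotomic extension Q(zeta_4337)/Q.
|Gal(Q(zeta_4337)/Q)| = phi(4337) = 4336; group ≅ (Z/4337Z)^* ≅ Z/4336Z

The n-th cyclotomic polynomial Φ_4337(x) is the minimal polynomial of zeta_4337 over Q and has degree phi(4337) = 4336. So Q(zeta_4337) is a degree-4336 Galois extension with Galois group (Z/4337Z)^*. (Z/4337Z)^* is cyclic since 4337 is an odd prime power (or 4). Hence Gal(Q(zeta_4337)/Q) ≅ Z/4336Z.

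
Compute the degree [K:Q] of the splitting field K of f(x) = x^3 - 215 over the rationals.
[K:Q] = 6

x^3 - 215 has one real root r = 215^(1/3) and two complex roots r*zeta_3, r*zeta_3^2 where zeta_3 = e^(2*pi*i/3). The splitting field is Q(r, zeta_3). [Q(r):Q] = 3 and [Q(zeta_3):Q] = 2 with gcd = 1, so [Q(r, zeta_3):Q] = 3 * 2 = 6.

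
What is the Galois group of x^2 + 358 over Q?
Gal(K/Q) = Z/2Z (cyclic of order 2)

x^2 + 358 is irreducible over Q since -358 is not a rational square. The splitting field Q(sqrt(-358)) has degree 2 over Q, and its unique nontrivial automorphism is sqrt(-358) ↦ -sqrt(-358). Hence Gal(Q(sqrt(-358))/Q) = Z/2Z.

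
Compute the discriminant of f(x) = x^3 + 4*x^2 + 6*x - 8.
Δ = -3424

For x^3 + a x^2 + b x + c the discriminant is Δ = 18 a b c - 4 a^3 c + a^2 b^2 - 4 b^3 - 27 c^2.
Plug a = 4, b = 6, c = -8:
  18*(4)*(6)*(-8) - 4*(4)^3*(-8) + (4)^2*(6)^2 - 4*(6)^3 - 27*(-8)^2
  = -3456 + (2048) + 576 + (-864) + (-1728)
  = -3424.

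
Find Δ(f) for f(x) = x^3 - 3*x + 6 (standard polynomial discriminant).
Δ = -864

For a depressed cubic x^3 + p x + q the discriminant is Δ = -4 p^3 - 27 q^2 = -4*(-3)^3 - 27*(6)^2 = 108 - 972 = -864.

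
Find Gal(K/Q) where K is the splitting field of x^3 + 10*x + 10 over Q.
Gal(K/Q) = S_3 (symmetric group of order 6)

Compute the discriminant of x^3 + (0)*x^2 + (10)*x + (10): Δ = -6700. Since Δ is not a rational square, the Galois group is not contained in A_3; it must be the full S_3 (irreducibility of the cubic rules out anything smaller).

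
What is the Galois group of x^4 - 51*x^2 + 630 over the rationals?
Gal(K/Q) = V_4 (Klein four-group, Z/2Z × Z/2Z)

f factors as (x^2 - 30)(x^2 - 21), so the splitting field is K = Q(sqrt(30), sqrt(21)). The elements 30, 21, 630 are all non-squares in Q, so sqrt(30) and sqrt(21) generate independent quadratic extensions. Thus [K:Q] = 4 and Gal(K/Q) is generated by the two order-2 automorphisms sqrt(30) ↦ -sqrt(30) and sqrt(21) ↦ -sqrt(21), giving V_4.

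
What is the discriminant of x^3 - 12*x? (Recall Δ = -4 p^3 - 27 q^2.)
Δ = 6912

For a depressed cubic x^3 + p x + q the discriminant is Δ = -4 p^3 - 27 q^2 = -4*(-12)^3 - 27*(0)^2 = 6912 - 0 = 6912.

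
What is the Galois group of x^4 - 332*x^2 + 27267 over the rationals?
Gal(K/Q) = V_4 (Klein four-group, Z/2Z × Z/2Z)

f factors as (x^2 - 183)(x^2 - 149), so the splitting field is K = Q(sqrt(183), sqrt(149)). The elements 183, 149, 27267 are all non-squares in Q, so sqrt(183) and sqrt(149) generate independent quadratic extensions. Thus [K:Q] = 4 and Gal(K/Q) is generated by the two order-2 automorphisms sqrt(183) ↦ -sqrt(183) and sqrt(149) ↦ -sqrt(149), giving V_4.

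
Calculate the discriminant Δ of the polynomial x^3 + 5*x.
Δ = -500

For a depressed cubic x^3 + p x + q the discriminant is Δ = -4 p^3 - 27 q^2 = -4*(5)^3 - 27*(0)^2 = -500 - 0 = -500.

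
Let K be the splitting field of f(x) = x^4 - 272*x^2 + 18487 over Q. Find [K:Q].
[K:Q] = 4

f factors as (x^2 - 133)(x^2 - 139); the splitting field is K = Q(sqrt(133), sqrt(139)). Since 133, 139, and 18487 are all non-squares in Q, the three subfields Q(sqrt(133)), Q(sqrt(139)), Q(sqrt(18487)) are distinct degree-2 extensions, so [K:Q] = 4 (Klein four Galois group).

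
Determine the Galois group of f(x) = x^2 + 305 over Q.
Gal(K/Q) = Z/2Z (cyclic of order 2)

x^2 + 305 is irreducible over Q since -305 is not a rational square. The splitting field Q(sqrt(-305)) has degree 2 over Q, and its unique nontrivial automorphism is sqrt(-305) ↦ -sqrt(-305). Hence Gal(Q(sqrt(-305))/Q) = Z/2Z.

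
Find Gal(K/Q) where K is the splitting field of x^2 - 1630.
Gal(K/Q) = Z/2Z (cyclic of order 2)

x^2 - 1630 is irreducible over Q since 1630 is not a rational square. The splitting field Q(sqrt(1630)) has degree 2 over Q, and its unique nontrivial automorphism is sqrt(1630) ↦ -sqrt(1630). Hence Gal(Q(sqrt(1630))/Q) = Z/2Z.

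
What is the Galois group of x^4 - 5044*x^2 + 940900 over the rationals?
Gal(K/Q) = Z/2Z (cyclic of order 2)

f factors as (x^2 - 194)(x^2 - 4850), so the splitting field is K = Q(sqrt(194), sqrt(4850)). The squarefree part of 194 is 194 and the squarefree part of 4850 is also 194, so sqrt(194) and sqrt(4850) are both rational multiples of sqrt(194). Hence Q(sqrt(194)) = Q(sqrt(4850)) = Q(sqrt(194)), and the splitting field collapses to a single degree-2 extension with Galois group Z/2Z.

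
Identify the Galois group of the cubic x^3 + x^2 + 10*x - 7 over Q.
Gal(K/Q) = S_3 (symmetric group of order 6)

Compute the discriminant of x^3 + (1)*x^2 + (10)*x + (-7): Δ = -6455. Since Δ is not a rational square, the Galois group is not contained in A_3; it must be the full S_3 (irreducibility of the cubic rules out anything smaller).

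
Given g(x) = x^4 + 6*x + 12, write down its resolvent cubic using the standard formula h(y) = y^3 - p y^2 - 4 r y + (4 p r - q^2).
h(y) = y^3 - 48*y - 36

Identify coefficients: p = 0, q = 6, r = 12.
Plug into h(y) = y^3 - p y^2 - 4 r y + (4 p r - q^2):
  h(y) = y^3 - (0) y^2 - 4*(12) y + (4*(0)*(12) - (6)^2)
       = y^3 + (0) y^2 + (-48) y + (-36).
Simplifying: h(y) = y^3 - 48*y - 36.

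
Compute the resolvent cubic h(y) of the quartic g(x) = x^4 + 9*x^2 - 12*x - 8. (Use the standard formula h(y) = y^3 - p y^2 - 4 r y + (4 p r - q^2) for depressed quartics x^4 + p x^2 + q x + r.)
h(y) = y^3 - 9*y^2 + 32*y - 432

Identify coefficients: p = 9, q = -12, r = -8.
Plug into h(y) = y^3 - p y^2 - 4 r y + (4 p r - q^2):
  h(y) = y^3 - (9) y^2 - 4*(-8) y + (4*(9)*(-8) - (-12)^2)
       = y^3 + (-9) y^2 + (32) y + (-432).
Simplifying: h(y) = y^3 - 9*y^2 + 32*y - 432.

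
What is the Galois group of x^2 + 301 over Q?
Gal(K/Q) = Z/2Z (cyclic of order 2)

x^2 + 301 is irreducible over Q since -301 is not a rational square. The splitting field Q(sqrt(-301)) has degree 2 over Q, and its unique nontrivial automorphism is sqrt(-301) ↦ -sqrt(-301). Hence Gal(Q(sqrt(-301))/Q) = Z/2Z.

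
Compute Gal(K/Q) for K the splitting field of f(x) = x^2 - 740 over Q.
Gal(K/Q) = Z/2Z (cyclic of order 2)

x^2 - 740 is irreducible over Q since 740 is not a rational square. The splitting field Q(sqrt(740)) has degree 2 over Q, and its unique nontrivial automorphism is sqrt(740) ↦ -sqrt(740). Hence Gal(Q(sqrt(740))/Q) = Z/2Z.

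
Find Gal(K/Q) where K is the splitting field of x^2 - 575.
Gal(K/Q) = Z/2Z (cyclic of order 2)

x^2 - 575 is irreducible over Q since 575 is not a rational square. The splitting field Q(sqrt(575)) has degree 2 over Q, and its unique nontrivial automorphism is sqrt(575) ↦ -sqrt(575). Hence Gal(Q(sqrt(575))/Q) = Z/2Z.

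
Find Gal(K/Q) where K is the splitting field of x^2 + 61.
Gal(K/Q) = Z/2Z (cyclic of order 2)

x^2 + 61 is irreducible over Q since -61 is not a rational square. The splitting field Q(sqrt(-61)) has degree 2 over Q, and its unique nontrivial automorphism is sqrt(-61) ↦ -sqrt(-61). Hence Gal(Q(sqrt(-61))/Q) = Z/2Z.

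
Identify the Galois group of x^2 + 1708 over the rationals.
Gal(K/Q) = Z/2Z (cyclic of order 2)

x^2 + 1708 is irreducible over Q since -1708 is not a rational square. The splitting field Q(sqrt(-1708)) has degree 2 over Q, and its unique nontrivial automorphism is sqrt(-1708) ↦ -sqrt(-1708). Hence Gal(Q(sqrt(-1708))/Q) = Z/2Z.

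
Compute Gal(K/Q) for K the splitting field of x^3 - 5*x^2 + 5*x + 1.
Gal(K/Q) = S_3 (symmetric group of order 6)

Compute the discriminant of x^3 + (-5)*x^2 + (5)*x + (1): Δ = 148. Since Δ is not a rational square, the Galois group is not contained in A_3; it must be the full S_3 (irreducibility of the cubic rules out anything smaller).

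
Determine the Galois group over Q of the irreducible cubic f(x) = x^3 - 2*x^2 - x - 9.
Gal(K/Q) = S_3 (symmetric group of order 6)

Compute the discriminant of x^3 + (-2)*x^2 + (-1)*x + (-9): Δ = -2791. Since Δ is not a rational square, the Galois group is not contained in A_3; it must be the full S_3 (irreducibility of the cubic rules out anything smaller).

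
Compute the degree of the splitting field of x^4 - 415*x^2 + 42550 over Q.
[K:Q] = 4

f factors as (x^2 - 230)(x^2 - 185); the splitting field is K = Q(sqrt(230), sqrt(185)). Since 230, 185, and 42550 are all non-squares in Q, the three subfields Q(sqrt(230)), Q(sqrt(185)), Q(sqrt(42550)) are distinct degree-2 extensions, so [K:Q] = 4 (Klein four Galois group).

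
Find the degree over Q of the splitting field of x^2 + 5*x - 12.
[K:Q] = 2

The discriminant of x^2 + (5)*x + (-12) is b^2 - 4c = 25 - (-48) = 73. Since 73 is not a perfect square in Q, the polynomial is irreducible over Q. Its two roots generate a degree-2 extension, so [K:Q] = 2.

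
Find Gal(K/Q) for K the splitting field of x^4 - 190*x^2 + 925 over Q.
Gal(K/Q) = V_4 (Klein four-group, Z/2Z × Z/2Z)

f factors as (x^2 - 5)(x^2 - 185), so the splitting field is K = Q(sqrt(5), sqrt(185)). The elements 5, 185, 925 are all non-squares in Q, so sqrt(5) and sqrt(185) generate independent quadratic extensions. Thus [K:Q] = 4 and Gal(K/Q) is generated by the two order-2 automorphisms sqrt(5) ↦ -sqrt(5) and sqrt(185) ↦ -sqrt(185), giving V_4.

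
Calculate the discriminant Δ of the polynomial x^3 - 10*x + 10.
Δ = 1300

For a depressed cubic x^3 + p x + q the discriminant is Δ = -4 p^3 - 27 q^2 = -4*(-10)^3 - 27*(10)^2 = 4000 - 2700 = 1300.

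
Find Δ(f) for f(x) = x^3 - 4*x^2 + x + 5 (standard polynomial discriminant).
Δ = 257

For x^3 + a x^2 + b x + c the discriminant is Δ = 18 a b c - 4 a^3 c + a^2 b^2 - 4 b^3 - 27 c^2.
Plug a = -4, b = 1, c = 5:
  18*(-4)*(1)*(5) - 4*(-4)^3*(5) + (-4)^2*(1)^2 - 4*(1)^3 - 27*(5)^2
  = -360 + (1280) + 16 + (-4) + (-675)
  = 257.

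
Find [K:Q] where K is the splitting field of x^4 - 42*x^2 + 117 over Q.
[K:Q] = 4

f factors as (x^2 - 39)(x^2 - 3); the splitting field is K = Q(sqrt(39), sqrt(3)). Since 39, 3, and 117 are all non-squares in Q, the three subfields Q(sqrt(39)), Q(sqrt(3)), Q(sqrt(117)) are distinct degree-2 extensions, so [K:Q] = 4 (Klein four Galois group).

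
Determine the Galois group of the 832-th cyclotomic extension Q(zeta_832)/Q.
|Gal(Q(zeta_832)/Q)| = phi(832) = 384; group ≅ (Z/832Z)^* ≅ Z/2Z × Z/12Z × Z/16Z

The n-th cyclotomic polynomial Φ_832(x) is the minimal polynomial of zeta_832 over Q and has degree phi(832) = 384. So Q(zeta_832) is a degree-384 Galois extension with Galois group (Z/832Z)^*. By CRT, (Z/832Z)^* ≅ (Z/64Z)^* × (Z/13Z)^*. Each prime-power unit group is (Z/64Z)^* ≅ Z/2Z × Z/16Z; (Z/13Z)^* ≅ Z/12Z. Hence Gal(Q(zeta_832)/Q) ≅ Z/2Z × Z/12Z × Z/16Z.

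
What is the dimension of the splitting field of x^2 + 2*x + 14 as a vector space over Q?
[K:Q] = 2

The discriminant of x^2 + (2)*x + (14) is b^2 - 4c = 4 - (56) = -52. Since -52 is not a perfect square in Q, the polynomial is irreducible over Q. Its two roots generate a degree-2 extension, so [K:Q] = 2.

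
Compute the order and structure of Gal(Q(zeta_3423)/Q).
|Gal(Q(zeta_3423)/Q)| = phi(3423) = 1944; group ≅ (Z/3423Z)^* ≅ Z/2Z × Z/6Z × Z/162Z

The n-th cyclotomic polynomial Φ_3423(x) is the minimal polynomial of zeta_3423 over Q and has degree phi(3423) = 1944. So Q(zeta_3423) is a degree-1944 Galois extension with Galois group (Z/3423Z)^*. By CRT, (Z/3423Z)^* ≅ (Z/3Z)^* × (Z/7Z)^* × (Z/163Z)^*. Each prime-power unit group is (Z/3Z)^* ≅ Z/2Z; (Z/7Z)^* ≅ Z/6Z; (Z/163Z)^* ≅ Z/162Z. Hence Gal(Q(zeta_3423)/Q) ≅ Z/2Z × Z/6Z × Z/162Z.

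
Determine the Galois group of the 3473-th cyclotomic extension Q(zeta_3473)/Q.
|Gal(Q(zeta_3473)/Q)| = phi(3473) = 3300; group ≅ (Z/3473Z)^* ≅ Z/22Z × Z/150Z

The n-th cyclotomic polynomial Φ_3473(x) is the minimal polynomial of zeta_3473 over Q and has degree phi(3473) = 3300. So Q(zeta_3473) is a degree-3300 Galois extension with Galois group (Z/3473Z)^*. By CRT, (Z/3473Z)^* ≅ (Z/23Z)^* × (Z/151Z)^*. Each prime-power unit group is (Z/23Z)^* ≅ Z/22Z; (Z/151Z)^* ≅ Z/150Z. Hence Gal(Q(zeta_3473)/Q) ≅ Z/22Z × Z/150Z.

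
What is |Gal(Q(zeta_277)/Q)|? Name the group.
|Gal(Q(zeta_277)/Q)| = phi(277) = 276; group ≅ (Z/277Z)^* ≅ Z/276Z

The n-th cyclotomic polynomial Φ_277(x) is the minimal polynomial of zeta_277 over Q and has degree phi(277) = 276. So Q(zeta_277) is a degree-276 Galois extension with Galois group (Z/277Z)^*. (Z/277Z)^* is cyclic since 277 is an odd prime power (or 4). Hence Gal(Q(zeta_277)/Q) ≅ Z/276Z.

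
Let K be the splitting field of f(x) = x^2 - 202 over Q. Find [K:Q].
[K:Q] = 2

The polynomial x^2 - 202 is irreducible over Q since 202 is not a perfect square. Its splitting field is Q(sqrt(202)), which has degree 2 over Q.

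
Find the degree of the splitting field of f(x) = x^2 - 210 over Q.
[K:Q] = 2

The polynomial x^2 - 210 is irreducible over Q since 210 is not a perfect square. Its splitting field is Q(sqrt(210)), which has degree 2 over Q.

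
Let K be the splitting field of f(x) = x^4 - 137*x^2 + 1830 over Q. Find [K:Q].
[K:Q] = 4

f factors as (x^2 - 122)(x^2 - 15); the splitting field is K = Q(sqrt(122), sqrt(15)). Since 122, 15, and 1830 are all non-squares in Q, the three subfields Q(sqrt(122)), Q(sqrt(15)), Q(sqrt(1830)) are distinct degree-2 extensions, so [K:Q] = 4 (Klein four Galois group).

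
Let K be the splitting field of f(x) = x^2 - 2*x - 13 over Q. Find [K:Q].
[K:Q] = 2

The discriminant of x^2 + (-2)*x + (-13) is b^2 - 4c = 4 - (-52) = 56. Since 56 is not a perfect square in Q, the polynomial is irreducible over Q. Its two roots generate a degree-2 extension, so [K:Q] = 2.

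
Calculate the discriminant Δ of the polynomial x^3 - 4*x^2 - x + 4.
Δ = 900

For x^3 + a x^2 + b x + c the discriminant is Δ = 18 a b c - 4 a^3 c + a^2 b^2 - 4 b^3 - 27 c^2.
Plug a = -4, b = -1, c = 4:
  18*(-4)*(-1)*(4) - 4*(-4)^3*(4) + (-4)^2*(-1)^2 - 4*(-1)^3 - 27*(4)^2
  = 288 + (1024) + 16 + (4) + (-432)
  = 900.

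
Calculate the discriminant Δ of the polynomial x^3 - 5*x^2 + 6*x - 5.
Δ = -439

For x^3 + a x^2 + b x + c the discriminant is Δ = 18 a b c - 4 a^3 c + a^2 b^2 - 4 b^3 - 27 c^2.
Plug a = -5, b = 6, c = -5:
  18*(-5)*(6)*(-5) - 4*(-5)^3*(-5) + (-5)^2*(6)^2 - 4*(6)^3 - 27*(-5)^2
  = 2700 + (-2500) + 900 + (-864) + (-675)
  = -439.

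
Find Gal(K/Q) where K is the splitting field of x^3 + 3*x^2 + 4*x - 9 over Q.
Gal(K/Q) = S_3 (symmetric group of order 6)

Compute the discriminant of x^3 + (3)*x^2 + (4)*x + (-9): Δ = -3271. Since Δ is not a rational square, the Galois group is not contained in A_3; it must be the full S_3 (irreducibility of the cubic rules out anything smaller).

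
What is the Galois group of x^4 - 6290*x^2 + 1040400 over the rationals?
Gal(K/Q) = Z/2Z (cyclic of order 2)

f factors as (x^2 - 6120)(x^2 - 170), so the splitting field is K = Q(sqrt(6120), sqrt(170)). The squarefree part of 6120 is 170 and the squarefree part of 170 is also 170, so sqrt(6120) and sqrt(170) are both rational multiples of sqrt(170). Hence Q(sqrt(6120)) = Q(sqrt(170)) = Q(sqrt(170)), and the splitting field collapses to a single degree-2 extension with Galois group Z/2Z.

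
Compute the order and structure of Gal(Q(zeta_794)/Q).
|Gal(Q(zeta_794)/Q)| = phi(794) = 396; group ≅ (Z/794Z)^* ≅ Z/396Z

The n-th cyclotomic polynomial Φ_794(x) is the minimal polynomial of zeta_794 over Q and has degree phi(794) = 396. So Q(zeta_794) is a degree-396 Galois extension with Galois group (Z/794Z)^*. By CRT, (Z/794Z)^* ≅ (Z/2Z)^* × (Z/397Z)^*. Each prime-power unit group is (Z/2Z)^* ≅ trivial group (order 1); (Z/397Z)^* ≅ Z/396Z. Hence Gal(Q(zeta_794)/Q) ≅ Z/396Z.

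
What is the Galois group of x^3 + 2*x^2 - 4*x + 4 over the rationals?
Gal(K/Q) = S_3 (symmetric group of order 6)

Compute the discriminant of x^3 + (2)*x^2 + (-4)*x + (4): Δ = -816. Since Δ is not a rational square, the Galois group is not contained in A_3; it must be the full S_3 (irreducibility of the cubic rules out anything smaller).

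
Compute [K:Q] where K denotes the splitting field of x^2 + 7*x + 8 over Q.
[K:Q] = 2

The discriminant of x^2 + (7)*x + (8) is b^2 - 4c = 49 - (32) = 17. Since 17 is not a perfect square in Q, the polynomial is irreducible over Q. Its two roots generate a degree-2 extension, so [K:Q] = 2.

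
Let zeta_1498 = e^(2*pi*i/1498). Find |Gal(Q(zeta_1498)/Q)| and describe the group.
|Gal(Q(zeta_1498)/Q)| = phi(1498) = 636; group ≅ (Z/1498Z)^* ≅ Z/6Z × Z/106Z

The n-th cyclotomic polynomial Φ_1498(x) is the minimal polynomial of zeta_1498 over Q and has degree phi(1498) = 636. So Q(zeta_1498) is a degree-636 Galois extension with Galois group (Z/1498Z)^*. By CRT, (Z/1498Z)^* ≅ (Z/2Z)^* × (Z/7Z)^* × (Z/107Z)^*. Each prime-power unit group is (Z/2Z)^* ≅ trivial group (order 1); (Z/7Z)^* ≅ Z/6Z; (Z/107Z)^* ≅ Z/106Z. Hence Gal(Q(zeta_1498)/Q) ≅ Z/6Z × Z/106Z.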